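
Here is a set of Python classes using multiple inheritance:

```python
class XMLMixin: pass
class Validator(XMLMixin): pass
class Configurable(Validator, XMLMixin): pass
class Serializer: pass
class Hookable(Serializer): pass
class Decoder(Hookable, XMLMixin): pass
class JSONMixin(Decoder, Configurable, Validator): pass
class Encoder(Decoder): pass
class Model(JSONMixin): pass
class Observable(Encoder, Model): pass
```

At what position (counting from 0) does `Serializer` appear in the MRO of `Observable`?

L[Observable] = Observable + merge(L[Encoder], L[Model], [Encoder Model])
  take Encoder:  [Encoder Decoder Hookable Serializer XMLMixin object] + [Model JSONMixin Decoder Hookable Serializer Configurable Validator XMLMixin object] + [Encoder Model]
  take Model:  [Decoder Hookable Serializer XMLMixin object] + [Model JSONMixin Decoder Hookable Serializer Configurable Validator XMLMixin object] + [Model]
  take JSONMixin:  [Decoder Hookable Serializer XMLMixin object] + [JSONMixin Decoder Hookable Serializer Configurable Validator XMLMixin object]
  take Decoder:  [Decoder Hookable Serializer XMLMixin object] + [Decoder Hookable Serializer Configurable Validator XMLMixin object]
  take Hookable:  [Hookable Serializer XMLMixin object] + [Hookable Serializer Configurable Validator XMLMixin object]
  take Serializer:  [Serializer XMLMixin object] + [Serializer Configurable Validator XMLMixin object]
  take Configurable:  [XMLMixin object] + [Configurable Validator XMLMixin object]
  take Validator:  [XMLMixin object] + [Validator XMLMixin object]
  take XMLMixin:  [XMLMixin object] + [XMLMixin object]
  take object:  [object] + [object]
MRO: Observable Encoder Model JSONMixin Decoder Hookable Serializer Configurable Validator XMLMixin object
Serializer sits at index 6.

6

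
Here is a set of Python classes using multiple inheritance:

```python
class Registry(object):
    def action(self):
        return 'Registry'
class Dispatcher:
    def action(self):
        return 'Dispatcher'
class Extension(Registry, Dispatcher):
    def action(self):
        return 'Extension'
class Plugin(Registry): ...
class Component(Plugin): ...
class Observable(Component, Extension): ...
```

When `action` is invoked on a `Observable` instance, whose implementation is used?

Extension

L[Observable] = Observable + merge(L[Component], L[Extension], [Component Extension])
  take Component:  [Component Plugin Registry object] + [Extension Registry Dispatcher object] + [Component Extension]
  take Plugin:  [Plugin Registry object] + [Extension Registry Dispatcher object] + [Extension]
  take Extension:  [Registry object] + [Extension Registry Dispatcher object] + [Extension]
  take Registry:  [Registry object] + [Registry Dispatcher object]
  take Dispatcher:  [object] + [Dispatcher object]
  take object:  [object] + [object]
MRO: Observable Component Plugin Extension Registry Dispatcher object
action is defined in: Dispatcher, Extension, Registry. First along the MRO is Extension.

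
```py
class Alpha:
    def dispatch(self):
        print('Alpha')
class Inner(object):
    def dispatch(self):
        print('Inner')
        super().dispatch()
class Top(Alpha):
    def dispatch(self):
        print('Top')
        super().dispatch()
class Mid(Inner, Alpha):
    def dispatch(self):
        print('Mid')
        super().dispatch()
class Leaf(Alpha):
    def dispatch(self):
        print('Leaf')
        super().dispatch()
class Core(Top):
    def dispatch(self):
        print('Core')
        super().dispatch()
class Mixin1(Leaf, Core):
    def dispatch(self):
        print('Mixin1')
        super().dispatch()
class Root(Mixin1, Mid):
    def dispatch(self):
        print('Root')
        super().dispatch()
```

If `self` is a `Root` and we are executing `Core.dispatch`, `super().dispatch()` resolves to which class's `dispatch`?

L[Root] = Root + merge(L[Mixin1], L[Mid], [Mixin1 Mid])
  take Mixin1:  [Mixin1 Leaf Core Top Alpha object] + [Mid Inner Alpha object] + [Mixin1 Mid]
  take Leaf:  [Leaf Core Top Alpha object] + [Mid Inner Alpha object] + [Mid]
  take Core:  [Core Top Alpha object] + [Mid Inner Alpha object] + [Mid]
  take Top:  [Top Alpha object] + [Mid Inner Alpha object] + [Mid]
  take Mid:  [Alpha object] + [Mid Inner Alpha object] + [Mid]
  take Inner:  [Alpha object] + [Inner Alpha object]
  take Alpha:  [Alpha object] + [Alpha object]
  take object:  [object] + [object]
MRO: Root Mixin1 Leaf Core Top Mid Inner Alpha object
super() in Core.dispatch on a Root instance goes to the class after Core in Root's MRO: Top.

Top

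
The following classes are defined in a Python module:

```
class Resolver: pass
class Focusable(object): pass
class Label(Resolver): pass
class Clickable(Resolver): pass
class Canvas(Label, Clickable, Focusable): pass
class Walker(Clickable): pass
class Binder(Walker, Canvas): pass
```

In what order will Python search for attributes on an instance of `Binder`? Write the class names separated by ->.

Binder -> Walker -> Canvas -> Label -> Clickable -> Resolver -> Focusable -> object

L[Binder] = Binder + merge(L[Walker], L[Canvas], [Walker Canvas])
  take Walker:  [Walker Clickable Resolver object] + [Canvas Label Clickable Resolver Focusable object] + [Walker Canvas]
  take Canvas:  [Clickable Resolver object] + [Canvas Label Clickable Resolver Focusable object] + [Canvas]
  take Label:  [Clickable Resolver object] + [Label Clickable Resolver Focusable object]
  take Clickable:  [Clickable Resolver object] + [Clickable Resolver Focusable object]
  take Resolver:  [Resolver object] + [Resolver Focusable object]
  take Focusable:  [object] + [Focusable object]
  take object:  [object] + [object]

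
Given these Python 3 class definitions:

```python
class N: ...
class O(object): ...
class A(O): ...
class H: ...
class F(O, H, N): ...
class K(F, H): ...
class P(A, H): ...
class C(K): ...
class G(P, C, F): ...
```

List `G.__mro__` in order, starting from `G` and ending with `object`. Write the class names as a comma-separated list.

G, P, A, C, K, F, O, H, N, object

L[G] = G + merge(L[P], L[C], L[F], [P C F])
  take P:  [P A O H object] + [C K F O H N object] + [F O H N object] + [P C F]
  take A:  [A O H object] + [C K F O H N object] + [F O H N object] + [C F]
  take C:  [O H object] + [C K F O H N object] + [F O H N object] + [C F]
  take K:  [O H object] + [K F O H N object] + [F O H N object] + [F]
  take F:  [O H object] + [F O H N object] + [F O H N object] + [F]
  take O:  [O H object] + [O H N object] + [O H N object]
  take H:  [H object] + [H N object] + [H N object]
  take N:  [object] + [N object] + [N object]
  take object:  [object] + [object] + [object]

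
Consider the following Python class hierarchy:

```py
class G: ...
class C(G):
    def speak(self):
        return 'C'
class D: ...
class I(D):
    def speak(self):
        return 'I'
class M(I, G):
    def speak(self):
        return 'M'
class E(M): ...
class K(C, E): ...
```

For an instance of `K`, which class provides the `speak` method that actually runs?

L[K] = K + merge(L[C], L[E], [C E])
  take C:  [C G object] + [E M I D G object] + [C E]
  take E:  [G object] + [E M I D G object] + [E]
  take M:  [G object] + [M I D G object]
  take I:  [G object] + [I D G object]
  take D:  [G object] + [D G object]
  take G:  [G object] + [G object]
  take object:  [object] + [object]
MRO: K C E M I D G object
speak is defined in: C, I, M. First along the MRO is C.

C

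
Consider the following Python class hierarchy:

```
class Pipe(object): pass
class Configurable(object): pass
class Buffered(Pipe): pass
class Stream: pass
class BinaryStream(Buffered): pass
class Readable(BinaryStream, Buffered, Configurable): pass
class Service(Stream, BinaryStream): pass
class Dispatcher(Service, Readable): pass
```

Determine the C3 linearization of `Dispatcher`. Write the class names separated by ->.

L[Dispatcher] = Dispatcher + merge(L[Service], L[Readable], [Service Readable])
  take Service:  [Service Stream BinaryStream Buffered Pipe object] + [Readable BinaryStream Buffered Pipe Configurable object] + [Service Readable]
  take Stream:  [Stream BinaryStream Buffered Pipe object] + [Readable BinaryStream Buffered Pipe Configurable object] + [Readable]
  take Readable:  [BinaryStream Buffered Pipe object] + [Readable BinaryStream Buffered Pipe Configurable object] + [Readable]
  take BinaryStream:  [BinaryStream Buffered Pipe object] + [BinaryStream Buffered Pipe Configurable object]
  take Buffered:  [Buffered Pipe object] + [Buffered Pipe Configurable object]
  take Pipe:  [Pipe object] + [Pipe Configurable object]
  take Configurable:  [object] + [Configurable object]
  take object:  [object] + [object]

Dispatcher -> Service -> Stream -> Readable -> BinaryStream -> Buffered -> Pipe -> Configurable -> object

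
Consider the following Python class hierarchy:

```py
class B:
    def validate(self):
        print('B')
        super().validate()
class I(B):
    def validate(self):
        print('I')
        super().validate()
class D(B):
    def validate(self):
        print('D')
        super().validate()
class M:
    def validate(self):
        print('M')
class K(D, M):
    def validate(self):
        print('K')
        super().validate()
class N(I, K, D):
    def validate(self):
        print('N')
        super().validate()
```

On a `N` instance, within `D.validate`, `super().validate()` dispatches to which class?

L[N] = N + merge(L[I], L[K], L[D], [I K D])
  take I:  [I B object] + [K D B M object] + [D B object] + [I K D]
  take K:  [B object] + [K D B M object] + [D B object] + [K D]
  take D:  [B object] + [D B M object] + [D B object] + [D]
  take B:  [B object] + [B M object] + [B object]
  take M:  [object] + [M object] + [object]
  take object:  [object] + [object] + [object]
MRO: N I K D B M object
super() in D.validate on a N instance goes to the class after D in N's MRO: B.

B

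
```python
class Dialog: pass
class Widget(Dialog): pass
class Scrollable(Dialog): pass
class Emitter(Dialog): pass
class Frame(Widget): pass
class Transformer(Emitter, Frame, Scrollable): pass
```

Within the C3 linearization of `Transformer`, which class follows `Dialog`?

object

L[Transformer] = Transformer + merge(L[Emitter], L[Frame], L[Scrollable], [Emitter Frame Scrollable])
  take Emitter:  [Emitter Dialog object] + [Frame Widget Dialog object] + [Scrollable Dialog object] + [Emitter Frame Scrollable]
  take Frame:  [Dialog object] + [Frame Widget Dialog object] + [Scrollable Dialog object] + [Frame Scrollable]
  take Widget:  [Dialog object] + [Widget Dialog object] + [Scrollable Dialog object] + [Scrollable]
  take Scrollable:  [Dialog object] + [Dialog object] + [Scrollable Dialog object] + [Scrollable]
  take Dialog:  [Dialog object] + [Dialog object] + [Dialog object]
  take object:  [object] + [object] + [object]
MRO: Transformer Emitter Frame Widget Scrollable Dialog object
Dialog is at position 5; next is object.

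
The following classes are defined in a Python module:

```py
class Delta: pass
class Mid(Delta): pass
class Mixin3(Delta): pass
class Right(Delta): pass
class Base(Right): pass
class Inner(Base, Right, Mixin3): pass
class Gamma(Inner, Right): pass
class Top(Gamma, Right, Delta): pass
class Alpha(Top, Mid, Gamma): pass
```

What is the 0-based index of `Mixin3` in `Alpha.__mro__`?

L[Alpha] = Alpha + merge(L[Top], L[Mid], L[Gamma], [Top Mid Gamma])
  take Top:  [Top Gamma Inner Base Right Mixin3 Delta object] + [Mid Delta object] + [Gamma Inner Base Right Mixin3 Delta object] + [Top Mid Gamma]
  take Mid:  [Gamma Inner Base Right Mixin3 Delta object] + [Mid Delta object] + [Gamma Inner Base Right Mixin3 Delta object] + [Mid Gamma]
  take Gamma:  [Gamma Inner Base Right Mixin3 Delta object] + [Delta object] + [Gamma Inner Base Right Mixin3 Delta object] + [Gamma]
  take Inner:  [Inner Base Right Mixin3 Delta object] + [Delta object] + [Inner Base Right Mixin3 Delta object]
  take Base:  [Base Right Mixin3 Delta object] + [Delta object] + [Base Right Mixin3 Delta object]
  take Right:  [Right Mixin3 Delta object] + [Delta object] + [Right Mixin3 Delta object]
  take Mixin3:  [Mixin3 Delta object] + [Delta object] + [Mixin3 Delta object]
  take Delta:  [Delta object] + [Delta object] + [Delta object]
  take object:  [object] + [object] + [object]
MRO: Alpha Top Mid Gamma Inner Base Right Mixin3 Delta object
Mixin3 sits at index 7.

7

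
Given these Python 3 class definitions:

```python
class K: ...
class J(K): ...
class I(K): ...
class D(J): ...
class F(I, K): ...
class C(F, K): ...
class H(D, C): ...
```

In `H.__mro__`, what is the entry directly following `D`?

L[H] = H + merge(L[D], L[C], [D C])
  take D:  [D J K object] + [C F I K object] + [D C]
  take J:  [J K object] + [C F I K object] + [C]
  take C:  [K object] + [C F I K object] + [C]
  take F:  [K object] + [F I K object]
  take I:  [K object] + [I K object]
  take K:  [K object] + [K object]
  take object:  [object] + [object]
MRO: H D J C F I K object
D is at position 1; next is J.

J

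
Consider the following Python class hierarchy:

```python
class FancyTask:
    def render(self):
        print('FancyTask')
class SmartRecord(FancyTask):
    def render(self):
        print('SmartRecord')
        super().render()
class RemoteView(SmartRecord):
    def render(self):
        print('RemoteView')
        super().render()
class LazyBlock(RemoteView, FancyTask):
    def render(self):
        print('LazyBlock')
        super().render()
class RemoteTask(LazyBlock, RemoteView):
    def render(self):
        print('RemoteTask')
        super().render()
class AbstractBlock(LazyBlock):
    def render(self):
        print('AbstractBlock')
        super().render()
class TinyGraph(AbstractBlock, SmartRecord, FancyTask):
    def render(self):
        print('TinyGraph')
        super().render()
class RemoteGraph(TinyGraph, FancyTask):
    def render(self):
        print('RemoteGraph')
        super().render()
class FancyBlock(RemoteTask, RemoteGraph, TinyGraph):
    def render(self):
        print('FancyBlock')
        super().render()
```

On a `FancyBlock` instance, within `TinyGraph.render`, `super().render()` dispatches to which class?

AbstractBlock

L[FancyBlock] = FancyBlock + merge(L[RemoteTask], L[RemoteGraph], L[TinyGraph], [RemoteTask RemoteGraph TinyGraph])
  take RemoteTask:  [RemoteTask LazyBlock RemoteView SmartRecord FancyTask object] + [RemoteGraph TinyGraph AbstractBlock LazyBlock RemoteView SmartRecord FancyTask object] + [TinyGraph AbstractBlock LazyBlock RemoteView SmartRecord FancyTask object] + [RemoteTask RemoteGraph TinyGraph]
  take RemoteGraph:  [LazyBlock RemoteView SmartRecord FancyTask object] + [RemoteGraph TinyGraph AbstractBlock LazyBlock RemoteView SmartRecord FancyTask object] + [TinyGraph AbstractBlock LazyBlock RemoteView SmartRecord FancyTask object] + [RemoteGraph TinyGraph]
  take TinyGraph:  [LazyBlock RemoteView SmartRecord FancyTask object] + [TinyGraph AbstractBlock LazyBlock RemoteView SmartRecord FancyTask object] + [TinyGraph AbstractBlock LazyBlock RemoteView SmartRecord FancyTask object] + [TinyGraph]
  take AbstractBlock:  [LazyBlock RemoteView SmartRecord FancyTask object] + [AbstractBlock LazyBlock RemoteView SmartRecord FancyTask object] + [AbstractBlock LazyBlock RemoteView SmartRecord FancyTask object]
  take LazyBlock:  [LazyBlock RemoteView SmartRecord FancyTask object] + [LazyBlock RemoteView SmartRecord FancyTask object] + [LazyBlock RemoteView SmartRecord FancyTask object]
  take RemoteView:  [RemoteView SmartRecord FancyTask object] + [RemoteView SmartRecord FancyTask object] + [RemoteView SmartRecord FancyTask object]
  take SmartRecord:  [SmartRecord FancyTask object] + [SmartRecord FancyTask object] + [SmartRecord FancyTask object]
  take FancyTask:  [FancyTask object] + [FancyTask object] + [FancyTask object]
  take object:  [object] + [object] + [object]
MRO: FancyBlock RemoteTask RemoteGraph TinyGraph AbstractBlock LazyBlock RemoteView SmartRecord FancyTask object
super() in TinyGraph.render on a FancyBlock instance goes to the class after TinyGraph in FancyBlock's MRO: AbstractBlock.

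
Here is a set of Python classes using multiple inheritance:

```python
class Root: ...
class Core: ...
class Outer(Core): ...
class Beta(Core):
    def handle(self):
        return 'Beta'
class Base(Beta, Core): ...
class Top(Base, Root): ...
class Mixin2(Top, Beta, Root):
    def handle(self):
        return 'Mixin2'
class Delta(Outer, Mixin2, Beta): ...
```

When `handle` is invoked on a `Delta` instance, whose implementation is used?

L[Delta] = Delta + merge(L[Outer], L[Mixin2], L[Beta], [Outer Mixin2 Beta])
  take Outer:  [Outer Core object] + [Mixin2 Top Base Beta Core Root object] + [Beta Core object] + [Outer Mixin2 Beta]
  take Mixin2:  [Core object] + [Mixin2 Top Base Beta Core Root object] + [Beta Core object] + [Mixin2 Beta]
  take Top:  [Core object] + [Top Base Beta Core Root object] + [Beta Core object] + [Beta]
  take Base:  [Core object] + [Base Beta Core Root object] + [Beta Core object] + [Beta]
  take Beta:  [Core object] + [Beta Core Root object] + [Beta Core object] + [Beta]
  take Core:  [Core object] + [Core Root object] + [Core object]
  take Root:  [object] + [Root object] + [object]
  take object:  [object] + [object] + [object]
MRO: Delta Outer Mixin2 Top Base Beta Core Root object
handle is defined in: Beta, Mixin2. First along the MRO is Mixin2.

Mixin2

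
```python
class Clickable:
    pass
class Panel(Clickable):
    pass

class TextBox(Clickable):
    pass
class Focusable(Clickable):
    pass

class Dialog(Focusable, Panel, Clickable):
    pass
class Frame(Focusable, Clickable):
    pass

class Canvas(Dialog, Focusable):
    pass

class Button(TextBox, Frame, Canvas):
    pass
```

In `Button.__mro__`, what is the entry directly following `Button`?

TextBox

L[Button] = Button + merge(L[TextBox], L[Frame], L[Canvas], [TextBox Frame Canvas])
  take TextBox:  [TextBox Clickable object] + [Frame Focusable Clickable object] + [Canvas Dialog Focusable Panel Clickable object] + [TextBox Frame Canvas]
  take Frame:  [Clickable object] + [Frame Focusable Clickable object] + [Canvas Dialog Focusable Panel Clickable object] + [Frame Canvas]
  take Canvas:  [Clickable object] + [Focusable Clickable object] + [Canvas Dialog Focusable Panel Clickable object] + [Canvas]
  take Dialog:  [Clickable object] + [Focusable Clickable object] + [Dialog Focusable Panel Clickable object]
  take Focusable:  [Clickable object] + [Focusable Clickable object] + [Focusable Panel Clickable object]
  take Panel:  [Clickable object] + [Clickable object] + [Panel Clickable object]
  take Clickable:  [Clickable object] + [Clickable object] + [Clickable object]
  take object:  [object] + [object] + [object]
MRO: Button TextBox Frame Canvas Dialog Focusable Panel Clickable object
Button is at position 0; next is TextBox.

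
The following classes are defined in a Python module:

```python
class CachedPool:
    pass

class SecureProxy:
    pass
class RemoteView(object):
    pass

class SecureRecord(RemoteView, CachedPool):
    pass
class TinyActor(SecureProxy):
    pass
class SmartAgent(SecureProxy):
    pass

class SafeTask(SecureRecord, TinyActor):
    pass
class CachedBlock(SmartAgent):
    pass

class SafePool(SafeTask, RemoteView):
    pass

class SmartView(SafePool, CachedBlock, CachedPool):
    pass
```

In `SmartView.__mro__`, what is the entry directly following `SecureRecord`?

RemoteView

L[SmartView] = SmartView + merge(L[SafePool], L[CachedBlock], L[CachedPool], [SafePool CachedBlock CachedPool])
  take SafePool:  [SafePool SafeTask SecureRecord RemoteView CachedPool TinyActor SecureProxy object] + [CachedBlock SmartAgent SecureProxy object] + [CachedPool object] + [SafePool CachedBlock CachedPool]
  take SafeTask:  [SafeTask SecureRecord RemoteView CachedPool TinyActor SecureProxy object] + [CachedBlock SmartAgent SecureProxy object] + [CachedPool object] + [CachedBlock CachedPool]
  take SecureRecord:  [SecureRecord RemoteView CachedPool TinyActor SecureProxy object] + [CachedBlock SmartAgent SecureProxy object] + [CachedPool object] + [CachedBlock CachedPool]
  take RemoteView:  [RemoteView CachedPool TinyActor SecureProxy object] + [CachedBlock SmartAgent SecureProxy object] + [CachedPool object] + [CachedBlock CachedPool]
  take CachedBlock:  [CachedPool TinyActor SecureProxy object] + [CachedBlock SmartAgent SecureProxy object] + [CachedPool object] + [CachedBlock CachedPool]
  take CachedPool:  [CachedPool TinyActor SecureProxy object] + [SmartAgent SecureProxy object] + [CachedPool object] + [CachedPool]
  take TinyActor:  [TinyActor SecureProxy object] + [SmartAgent SecureProxy object] + [object]
  take SmartAgent:  [SecureProxy object] + [SmartAgent SecureProxy object] + [object]
  take SecureProxy:  [SecureProxy object] + [SecureProxy object] + [object]
  take object:  [object] + [object] + [object]
MRO: SmartView SafePool SafeTask SecureRecord RemoteView CachedBlock CachedPool TinyActor SmartAgent SecureProxy object
SecureRecord is at position 3; next is RemoteView.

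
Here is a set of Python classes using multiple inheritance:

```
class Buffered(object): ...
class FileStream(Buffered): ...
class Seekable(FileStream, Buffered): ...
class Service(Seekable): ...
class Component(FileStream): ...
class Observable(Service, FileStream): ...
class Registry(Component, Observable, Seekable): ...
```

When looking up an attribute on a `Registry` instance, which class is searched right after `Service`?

L[Registry] = Registry + merge(L[Component], L[Observable], L[Seekable], [Component Observable Seekable])
  take Component:  [Component FileStream Buffered object] + [Observable Service Seekable FileStream Buffered object] + [Seekable FileStream Buffered object] + [Component Observable Seekable]
  take Observable:  [FileStream Buffered object] + [Observable Service Seekable FileStream Buffered object] + [Seekable FileStream Buffered object] + [Observable Seekable]
  take Service:  [FileStream Buffered object] + [Service Seekable FileStream Buffered object] + [Seekable FileStream Buffered object] + [Seekable]
  take Seekable:  [FileStream Buffered object] + [Seekable FileStream Buffered object] + [Seekable FileStream Buffered object] + [Seekable]
  take FileStream:  [FileStream Buffered object] + [FileStream Buffered object] + [FileStream Buffered object]
  take Buffered:  [Buffered object] + [Buffered object] + [Buffered object]
  take object:  [object] + [object] + [object]
MRO: Registry Component Observable Service Seekable FileStream Buffered object
Service is at position 3; next is Seekable.

Seekable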